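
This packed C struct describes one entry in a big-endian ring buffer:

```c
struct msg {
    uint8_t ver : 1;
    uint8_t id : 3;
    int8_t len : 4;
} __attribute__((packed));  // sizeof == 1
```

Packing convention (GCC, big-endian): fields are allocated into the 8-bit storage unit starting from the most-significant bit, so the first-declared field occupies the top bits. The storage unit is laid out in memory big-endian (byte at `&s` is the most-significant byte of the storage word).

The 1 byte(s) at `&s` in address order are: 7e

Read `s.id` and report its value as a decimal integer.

7

[0]=0x7e (big-endian) → word 0x7e
ver:1 @ bit 7 → (0x7e>>7)&0x1 = 0x0
id:3 @ bit 4 → (0x7e>>4)&0x7 = 0x7  ←
len:4 @ bit 0 → (0x7e>>0)&0xf = 0xe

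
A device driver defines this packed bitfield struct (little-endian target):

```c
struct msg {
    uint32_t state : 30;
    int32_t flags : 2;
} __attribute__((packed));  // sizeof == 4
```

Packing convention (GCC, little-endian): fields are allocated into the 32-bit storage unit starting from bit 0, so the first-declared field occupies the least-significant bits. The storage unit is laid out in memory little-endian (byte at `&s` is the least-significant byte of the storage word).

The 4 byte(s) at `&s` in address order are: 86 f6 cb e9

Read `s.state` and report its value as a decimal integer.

701232774

[0]=0x86 [1]=0xf6 [2]=0xcb [3]=0xe9 (little-endian) → word 0xe9cbf686
state [0+:30] = (word>>0) & 0x3fffffff = 701232774  ←
flags [30+:2] = (word>>30) & 0x3 = 3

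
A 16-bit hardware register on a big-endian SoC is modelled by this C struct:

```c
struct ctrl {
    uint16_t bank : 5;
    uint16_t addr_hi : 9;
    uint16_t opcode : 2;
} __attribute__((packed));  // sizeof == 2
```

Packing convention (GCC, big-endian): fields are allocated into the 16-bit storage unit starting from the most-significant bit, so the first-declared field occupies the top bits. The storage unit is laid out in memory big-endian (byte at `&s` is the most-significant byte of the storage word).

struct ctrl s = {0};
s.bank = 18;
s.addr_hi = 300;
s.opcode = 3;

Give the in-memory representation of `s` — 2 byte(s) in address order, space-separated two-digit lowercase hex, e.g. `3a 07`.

94 b3

[11+:5] bank=18 & 0x1f = 0x12; word=0x9000
[2+:9] addr_hi=300 & 0x1ff = 0x12c; word=0x94b0
[0+:2] opcode=3 & 0x3 = 0x3; word=0x94b3
word = 0x94b3 → big-endian bytes:
  [0]=0x94  [1]=0xb3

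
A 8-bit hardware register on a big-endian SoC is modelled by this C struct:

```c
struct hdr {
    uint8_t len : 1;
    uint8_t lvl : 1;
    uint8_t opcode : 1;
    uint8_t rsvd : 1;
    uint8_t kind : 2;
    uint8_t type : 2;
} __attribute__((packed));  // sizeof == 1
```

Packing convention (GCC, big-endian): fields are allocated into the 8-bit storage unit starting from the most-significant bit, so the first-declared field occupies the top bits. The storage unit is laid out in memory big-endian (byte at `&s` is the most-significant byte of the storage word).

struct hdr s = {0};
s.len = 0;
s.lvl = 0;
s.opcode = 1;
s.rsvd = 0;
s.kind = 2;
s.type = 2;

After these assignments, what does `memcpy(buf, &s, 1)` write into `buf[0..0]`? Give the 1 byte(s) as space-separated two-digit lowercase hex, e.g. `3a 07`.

2a

len:1 = 0 → 0x0 << 7 → word 0x00
lvl:1 = 0 → 0x0 << 6 → word 0x00
opcode:1 = 1 → 0x1 << 5 → word 0x20
rsvd:1 = 0 → 0x0 << 4 → word 0x20
kind:2 = 2 → 0x2 << 2 → word 0x28
type:2 = 2 → 0x2 << 0 → word 0x2a
word = 0x2a → big-endian bytes:
  [0]=0x2a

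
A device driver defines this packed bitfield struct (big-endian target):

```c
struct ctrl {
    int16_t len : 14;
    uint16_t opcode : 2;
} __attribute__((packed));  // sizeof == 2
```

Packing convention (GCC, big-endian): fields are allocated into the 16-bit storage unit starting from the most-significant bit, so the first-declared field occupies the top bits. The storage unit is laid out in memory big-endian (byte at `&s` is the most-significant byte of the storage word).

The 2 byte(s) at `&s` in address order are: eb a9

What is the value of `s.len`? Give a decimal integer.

-1302

[0]=0xeb [1]=0xa9 (big-endian) → word 0xeba9
len:14 @ bit 2 → (0xeba9>>2)&0x3fff = 0x3aea  ←
opcode:2 @ bit 0 → (0xeba9>>0)&0x3 = 0x1
len signed 14b, MSB=1: 15082 - 16384 = -1302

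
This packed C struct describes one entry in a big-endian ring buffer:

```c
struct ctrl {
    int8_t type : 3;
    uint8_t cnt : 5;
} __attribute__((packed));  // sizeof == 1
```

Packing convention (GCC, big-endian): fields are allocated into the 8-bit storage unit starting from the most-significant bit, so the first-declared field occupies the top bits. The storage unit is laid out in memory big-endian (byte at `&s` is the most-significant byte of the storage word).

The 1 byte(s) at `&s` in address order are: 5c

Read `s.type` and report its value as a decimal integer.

[0]=0x5c (big-endian) → word 0x5c
type [5+:3] = (word>>5) & 0x7 = 2  ←
cnt [0+:5] = (word>>0) & 0x1f = 28
type signed 3b, MSB=0: value = 2

2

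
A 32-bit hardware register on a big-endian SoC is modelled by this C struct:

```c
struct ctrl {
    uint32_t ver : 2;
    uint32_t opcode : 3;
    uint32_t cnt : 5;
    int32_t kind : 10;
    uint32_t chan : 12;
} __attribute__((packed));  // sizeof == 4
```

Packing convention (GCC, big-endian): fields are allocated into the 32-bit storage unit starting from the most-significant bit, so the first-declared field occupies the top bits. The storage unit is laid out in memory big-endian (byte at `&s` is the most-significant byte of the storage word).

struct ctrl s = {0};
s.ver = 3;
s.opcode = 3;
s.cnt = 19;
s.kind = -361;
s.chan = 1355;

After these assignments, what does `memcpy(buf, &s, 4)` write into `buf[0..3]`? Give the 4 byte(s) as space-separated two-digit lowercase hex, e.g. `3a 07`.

dc e9 75 4b

[30+:2] ver=3 & 0x3 = 0x3; word=0xc0000000
[27+:3] opcode=3 & 0x7 = 0x3; word=0xd8000000
[22+:5] cnt=19 & 0x1f = 0x13; word=0xdcc00000
[12+:10] kind=-361 & 0x3ff = 0x297; word=0xdce97000
[0+:12] chan=1355 & 0xfff = 0x54b; word=0xdce9754b
word = 0xdce9754b → big-endian bytes:
  [0]=0xdc  [1]=0xe9  [2]=0x75  [3]=0x4b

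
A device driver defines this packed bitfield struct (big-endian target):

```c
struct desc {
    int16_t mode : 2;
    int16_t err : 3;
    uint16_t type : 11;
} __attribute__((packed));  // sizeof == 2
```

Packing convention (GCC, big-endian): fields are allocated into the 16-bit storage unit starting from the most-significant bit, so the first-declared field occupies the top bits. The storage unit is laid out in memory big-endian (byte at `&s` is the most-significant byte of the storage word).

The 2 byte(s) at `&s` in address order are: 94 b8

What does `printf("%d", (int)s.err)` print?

2

[0]=0x94 [1]=0xb8 (big-endian) → word 0x94b8
mode:2 @ bit 14 → (0x94b8>>14)&0x3 = 0x2
err:3 @ bit 11 → (0x94b8>>11)&0x7 = 0x2  ←
type:11 @ bit 0 → (0x94b8>>0)&0x7ff = 0x4b8
err signed 3b, MSB=0: value = 2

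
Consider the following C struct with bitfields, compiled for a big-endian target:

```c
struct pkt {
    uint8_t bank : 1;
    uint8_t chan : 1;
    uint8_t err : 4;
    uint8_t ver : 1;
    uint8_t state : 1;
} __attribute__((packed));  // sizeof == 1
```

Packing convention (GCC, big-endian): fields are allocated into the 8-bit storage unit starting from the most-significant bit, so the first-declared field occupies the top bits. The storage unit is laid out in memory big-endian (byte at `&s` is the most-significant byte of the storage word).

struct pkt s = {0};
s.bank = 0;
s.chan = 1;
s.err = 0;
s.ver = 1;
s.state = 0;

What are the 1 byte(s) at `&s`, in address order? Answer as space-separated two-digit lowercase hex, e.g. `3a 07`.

42

[7+:1] bank=0 & 0x1 = 0x0; word=0x00
[6+:1] chan=1 & 0x1 = 0x1; word=0x40
[2+:4] err=0 & 0xf = 0x0; word=0x40
[1+:1] ver=1 & 0x1 = 0x1; word=0x42
[0+:1] state=0 & 0x1 = 0x0; word=0x42
word = 0x42 → big-endian bytes:
  [0]=0x42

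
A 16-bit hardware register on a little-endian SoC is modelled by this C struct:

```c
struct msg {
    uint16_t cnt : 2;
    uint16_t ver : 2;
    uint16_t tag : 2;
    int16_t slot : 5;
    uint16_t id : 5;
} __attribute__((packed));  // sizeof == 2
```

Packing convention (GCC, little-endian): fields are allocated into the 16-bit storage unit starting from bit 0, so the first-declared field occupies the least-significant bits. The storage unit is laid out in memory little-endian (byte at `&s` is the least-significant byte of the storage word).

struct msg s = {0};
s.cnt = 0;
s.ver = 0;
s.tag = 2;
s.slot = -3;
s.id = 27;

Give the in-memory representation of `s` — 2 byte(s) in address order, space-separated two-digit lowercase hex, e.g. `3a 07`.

60 df

cnt:2 = 0 → 0x0 << 0 → word 0x0000
ver:2 = 0 → 0x0 << 2 → word 0x0000
tag:2 = 2 → 0x2 << 4 → word 0x0020
slot:5 = -3 → 0x1d << 6 → word 0x0760
id:5 = 27 → 0x1b << 11 → word 0xdf60
word = 0xdf60 → little-endian bytes:
  [0]=0x60  [1]=0xdf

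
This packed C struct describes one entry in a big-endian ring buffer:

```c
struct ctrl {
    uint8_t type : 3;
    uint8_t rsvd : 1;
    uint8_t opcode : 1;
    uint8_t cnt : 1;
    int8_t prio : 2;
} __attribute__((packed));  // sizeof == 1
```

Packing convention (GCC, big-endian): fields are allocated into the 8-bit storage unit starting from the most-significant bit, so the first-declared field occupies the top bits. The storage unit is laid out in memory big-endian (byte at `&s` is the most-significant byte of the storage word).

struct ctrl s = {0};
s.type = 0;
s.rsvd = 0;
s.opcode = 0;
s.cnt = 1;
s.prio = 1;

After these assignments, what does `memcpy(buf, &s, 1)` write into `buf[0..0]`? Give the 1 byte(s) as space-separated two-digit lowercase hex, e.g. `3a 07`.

05

type (3b) val=0 bits=0x0 at bit 5: 0x00
rsvd (1b) val=0 bits=0x0 at bit 4: 0x00
opcode (1b) val=0 bits=0x0 at bit 3: 0x00
cnt (1b) val=1 bits=0x1 at bit 2: 0x04
prio (2b) val=1 bits=0x1 at bit 0: 0x05
word = 0x05 → big-endian bytes:
  [0]=0x05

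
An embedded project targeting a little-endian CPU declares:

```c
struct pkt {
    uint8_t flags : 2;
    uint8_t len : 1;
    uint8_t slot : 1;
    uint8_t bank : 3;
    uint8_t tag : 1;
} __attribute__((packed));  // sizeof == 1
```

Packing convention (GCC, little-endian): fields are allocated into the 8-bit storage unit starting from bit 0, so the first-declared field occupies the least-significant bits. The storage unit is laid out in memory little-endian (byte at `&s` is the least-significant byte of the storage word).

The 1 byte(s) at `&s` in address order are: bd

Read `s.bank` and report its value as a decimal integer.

3

[0]=0xbd (little-endian) → word 0xbd
flags:2 @ bit 0 → (0xbd>>0)&0x3 = 0x1
len:1 @ bit 2 → (0xbd>>2)&0x1 = 0x1
slot:1 @ bit 3 → (0xbd>>3)&0x1 = 0x1
bank:3 @ bit 4 → (0xbd>>4)&0x7 = 0x3  ←
tag:1 @ bit 7 → (0xbd>>7)&0x1 = 0x1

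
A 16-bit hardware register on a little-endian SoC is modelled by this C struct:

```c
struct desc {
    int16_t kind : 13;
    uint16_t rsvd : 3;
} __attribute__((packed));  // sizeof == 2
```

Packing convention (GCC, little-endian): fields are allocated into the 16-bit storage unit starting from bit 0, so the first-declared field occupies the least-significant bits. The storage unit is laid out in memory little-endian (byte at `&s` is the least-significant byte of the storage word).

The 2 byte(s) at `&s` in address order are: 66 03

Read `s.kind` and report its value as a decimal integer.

870

[0]=0x66 [1]=0x03 (little-endian) → word 0x0366
kind [0+:13] = (word>>0) & 0x1fff = 870  ←
rsvd [13+:3] = (word>>13) & 0x7 = 0
kind signed 13b, MSB=0: value = 870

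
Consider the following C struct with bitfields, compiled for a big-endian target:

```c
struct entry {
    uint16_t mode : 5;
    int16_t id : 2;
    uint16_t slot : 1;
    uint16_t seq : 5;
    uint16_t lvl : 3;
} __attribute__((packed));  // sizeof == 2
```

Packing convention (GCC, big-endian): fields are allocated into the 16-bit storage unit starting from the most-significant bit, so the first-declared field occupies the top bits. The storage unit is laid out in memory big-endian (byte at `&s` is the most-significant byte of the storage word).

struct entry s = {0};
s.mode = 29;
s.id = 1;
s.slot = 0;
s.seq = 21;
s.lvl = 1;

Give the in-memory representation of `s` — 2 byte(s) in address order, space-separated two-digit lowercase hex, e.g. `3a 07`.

[11+:5] mode=29 & 0x1f = 0x1d; word=0xe800
[9+:2] id=1 & 0x3 = 0x1; word=0xea00
[8+:1] slot=0 & 0x1 = 0x0; word=0xea00
[3+:5] seq=21 & 0x1f = 0x15; word=0xeaa8
[0+:3] lvl=1 & 0x7 = 0x1; word=0xeaa9
word = 0xeaa9 → big-endian bytes:
  [0]=0xea  [1]=0xa9

ea a9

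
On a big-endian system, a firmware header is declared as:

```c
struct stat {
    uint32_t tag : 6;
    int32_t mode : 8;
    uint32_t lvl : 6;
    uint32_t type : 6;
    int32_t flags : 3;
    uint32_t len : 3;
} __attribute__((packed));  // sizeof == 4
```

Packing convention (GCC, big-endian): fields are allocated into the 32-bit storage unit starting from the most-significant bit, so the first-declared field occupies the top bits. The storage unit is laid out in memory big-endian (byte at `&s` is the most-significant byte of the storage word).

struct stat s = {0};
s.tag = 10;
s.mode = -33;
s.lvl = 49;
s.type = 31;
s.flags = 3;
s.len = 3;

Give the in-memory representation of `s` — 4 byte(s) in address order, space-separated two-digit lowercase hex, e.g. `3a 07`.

2b 7f 17 db

tag (6b) val=10 bits=0xa at bit 26: 0x28000000
mode (8b) val=-33 bits=0xdf at bit 18: 0x2b7c0000
lvl (6b) val=49 bits=0x31 at bit 12: 0x2b7f1000
type (6b) val=31 bits=0x1f at bit 6: 0x2b7f17c0
flags (3b) val=3 bits=0x3 at bit 3: 0x2b7f17d8
len (3b) val=3 bits=0x3 at bit 0: 0x2b7f17db
word = 0x2b7f17db → big-endian bytes:
  [0]=0x2b  [1]=0x7f  [2]=0x17  [3]=0xdb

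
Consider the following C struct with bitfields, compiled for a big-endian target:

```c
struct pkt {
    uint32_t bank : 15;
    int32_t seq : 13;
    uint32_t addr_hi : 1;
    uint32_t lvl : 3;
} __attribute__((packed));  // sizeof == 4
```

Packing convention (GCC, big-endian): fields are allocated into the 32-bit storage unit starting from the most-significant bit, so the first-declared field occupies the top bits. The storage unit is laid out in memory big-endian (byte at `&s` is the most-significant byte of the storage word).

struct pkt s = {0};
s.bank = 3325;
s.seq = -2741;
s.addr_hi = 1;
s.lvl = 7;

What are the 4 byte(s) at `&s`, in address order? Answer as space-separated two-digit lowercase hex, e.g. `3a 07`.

bank:15 = 3325 → 0xcfd << 17 → word 0x19fa0000
seq:13 = -2741 → 0x154b << 4 → word 0x19fb54b0
addr_hi:1 = 1 → 0x1 << 3 → word 0x19fb54b8
lvl:3 = 7 → 0x7 << 0 → word 0x19fb54bf
word = 0x19fb54bf → big-endian bytes:
  [0]=0x19  [1]=0xfb  [2]=0x54  [3]=0xbf

19 fb 54 bf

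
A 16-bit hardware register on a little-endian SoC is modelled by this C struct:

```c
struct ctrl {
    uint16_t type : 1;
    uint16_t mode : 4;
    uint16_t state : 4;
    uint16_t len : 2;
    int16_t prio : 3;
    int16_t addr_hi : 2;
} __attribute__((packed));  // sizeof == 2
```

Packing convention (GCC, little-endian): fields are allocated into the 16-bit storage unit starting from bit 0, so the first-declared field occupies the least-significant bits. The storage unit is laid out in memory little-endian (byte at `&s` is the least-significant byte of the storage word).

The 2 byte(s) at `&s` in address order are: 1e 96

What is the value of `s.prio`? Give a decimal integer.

[0]=0x1e [1]=0x96 (little-endian) → word 0x961e
type [0+:1] = (word>>0) & 0x1 = 0
mode [1+:4] = (word>>1) & 0xf = 15
state [5+:4] = (word>>5) & 0xf = 0
len [9+:2] = (word>>9) & 0x3 = 3
prio [11+:3] = (word>>11) & 0x7 = 2  ←
addr_hi [14+:2] = (word>>14) & 0x3 = 2
prio signed 3b, MSB=0: value = 2

2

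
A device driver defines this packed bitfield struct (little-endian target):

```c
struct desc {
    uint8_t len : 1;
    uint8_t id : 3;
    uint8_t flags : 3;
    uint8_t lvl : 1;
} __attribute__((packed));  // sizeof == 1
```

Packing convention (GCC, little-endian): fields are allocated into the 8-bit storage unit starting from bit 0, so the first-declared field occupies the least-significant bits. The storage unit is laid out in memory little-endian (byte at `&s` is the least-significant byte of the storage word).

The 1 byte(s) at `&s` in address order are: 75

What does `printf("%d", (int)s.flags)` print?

7

[0]=0x75 (little-endian) → word 0x75
len:1 @ bit 0 → (0x75>>0)&0x1 = 0x1
id:3 @ bit 1 → (0x75>>1)&0x7 = 0x2
flags:3 @ bit 4 → (0x75>>4)&0x7 = 0x7  ←
lvl:1 @ bit 7 → (0x75>>7)&0x1 = 0x0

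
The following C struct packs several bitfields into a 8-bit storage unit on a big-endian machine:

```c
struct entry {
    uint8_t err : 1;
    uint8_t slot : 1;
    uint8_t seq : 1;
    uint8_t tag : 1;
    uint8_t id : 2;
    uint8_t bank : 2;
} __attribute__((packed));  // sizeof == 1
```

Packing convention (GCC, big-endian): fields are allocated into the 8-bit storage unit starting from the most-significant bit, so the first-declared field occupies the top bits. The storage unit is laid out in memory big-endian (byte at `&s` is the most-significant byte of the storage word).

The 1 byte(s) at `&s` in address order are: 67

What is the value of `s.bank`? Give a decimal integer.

[0]=0x67 (big-endian) → word 0x67
err:1 @ bit 7 → (0x67>>7)&0x1 = 0x0
slot:1 @ bit 6 → (0x67>>6)&0x1 = 0x1
seq:1 @ bit 5 → (0x67>>5)&0x1 = 0x1
tag:1 @ bit 4 → (0x67>>4)&0x1 = 0x0
id:2 @ bit 2 → (0x67>>2)&0x3 = 0x1
bank:2 @ bit 0 → (0x67>>0)&0x3 = 0x3  ←

3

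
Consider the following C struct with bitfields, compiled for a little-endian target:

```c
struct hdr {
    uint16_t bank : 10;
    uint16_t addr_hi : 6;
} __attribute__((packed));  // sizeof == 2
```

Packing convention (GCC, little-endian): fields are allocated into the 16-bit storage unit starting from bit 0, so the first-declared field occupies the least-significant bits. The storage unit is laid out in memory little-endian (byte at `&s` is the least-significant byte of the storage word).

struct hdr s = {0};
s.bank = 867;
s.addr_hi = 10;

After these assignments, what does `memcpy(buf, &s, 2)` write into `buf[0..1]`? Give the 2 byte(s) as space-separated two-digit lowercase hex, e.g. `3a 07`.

63 2b

[0+:10] bank=867 & 0x3ff = 0x363; word=0x0363
[10+:6] addr_hi=10 & 0x3f = 0xa; word=0x2b63
word = 0x2b63 → little-endian bytes:
  [0]=0x63  [1]=0x2b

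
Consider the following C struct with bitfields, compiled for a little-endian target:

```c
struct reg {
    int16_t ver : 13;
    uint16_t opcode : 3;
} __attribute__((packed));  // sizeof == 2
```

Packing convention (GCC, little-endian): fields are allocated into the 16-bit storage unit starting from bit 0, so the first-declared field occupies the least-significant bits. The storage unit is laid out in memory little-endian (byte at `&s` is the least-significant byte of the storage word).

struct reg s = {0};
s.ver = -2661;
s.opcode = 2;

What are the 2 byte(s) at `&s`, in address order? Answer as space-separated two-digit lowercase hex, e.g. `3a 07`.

ver:13 = -2661 → 0x159b << 0 → word 0x159b
opcode:3 = 2 → 0x2 << 13 → word 0x559b
word = 0x559b → little-endian bytes:
  [0]=0x9b  [1]=0x55

9b 55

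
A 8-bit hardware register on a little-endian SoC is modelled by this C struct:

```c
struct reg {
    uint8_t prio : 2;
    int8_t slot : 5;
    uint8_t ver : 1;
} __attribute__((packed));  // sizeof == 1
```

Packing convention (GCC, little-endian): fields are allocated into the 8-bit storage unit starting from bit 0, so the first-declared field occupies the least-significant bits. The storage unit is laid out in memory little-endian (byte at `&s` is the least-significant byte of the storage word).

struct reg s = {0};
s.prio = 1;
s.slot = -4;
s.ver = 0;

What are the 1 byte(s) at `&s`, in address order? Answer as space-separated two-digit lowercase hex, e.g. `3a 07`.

prio:2 = 1 → 0x1 << 0 → word 0x01
slot:5 = -4 → 0x1c << 2 → word 0x71
ver:1 = 0 → 0x0 << 7 → word 0x71
word = 0x71 → little-endian bytes:
  [0]=0x71

71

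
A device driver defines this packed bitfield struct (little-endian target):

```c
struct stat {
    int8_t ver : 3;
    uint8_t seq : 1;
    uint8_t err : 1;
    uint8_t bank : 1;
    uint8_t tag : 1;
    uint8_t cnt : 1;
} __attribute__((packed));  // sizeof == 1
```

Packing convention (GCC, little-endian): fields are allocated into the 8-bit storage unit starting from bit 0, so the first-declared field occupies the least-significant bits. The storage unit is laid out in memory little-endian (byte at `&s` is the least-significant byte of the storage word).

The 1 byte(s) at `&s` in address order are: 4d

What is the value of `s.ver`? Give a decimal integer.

[0]=0x4d (little-endian) → word 0x4d
ver [0+:3] = (word>>0) & 0x7 = 5  ←
seq [3+:1] = (word>>3) & 0x1 = 1
err [4+:1] = (word>>4) & 0x1 = 0
bank [5+:1] = (word>>5) & 0x1 = 0
tag [6+:1] = (word>>6) & 0x1 = 1
cnt [7+:1] = (word>>7) & 0x1 = 0
ver signed 3b, MSB=1: 5 - 8 = -3

-3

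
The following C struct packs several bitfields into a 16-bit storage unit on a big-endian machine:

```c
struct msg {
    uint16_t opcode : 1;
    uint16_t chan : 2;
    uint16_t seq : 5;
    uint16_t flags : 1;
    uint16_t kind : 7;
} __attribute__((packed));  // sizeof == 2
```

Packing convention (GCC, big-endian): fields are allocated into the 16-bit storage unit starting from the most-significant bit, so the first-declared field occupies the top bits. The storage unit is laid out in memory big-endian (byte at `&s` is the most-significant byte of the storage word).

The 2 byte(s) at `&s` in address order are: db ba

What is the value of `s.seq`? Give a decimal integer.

[0]=0xdb [1]=0xba (big-endian) → word 0xdbba
opcode:1 @ bit 15 → (0xdbba>>15)&0x1 = 0x1
chan:2 @ bit 13 → (0xdbba>>13)&0x3 = 0x2
seq:5 @ bit 8 → (0xdbba>>8)&0x1f = 0x1b  ←
flags:1 @ bit 7 → (0xdbba>>7)&0x1 = 0x1
kind:7 @ bit 0 → (0xdbba>>0)&0x7f = 0x3a

27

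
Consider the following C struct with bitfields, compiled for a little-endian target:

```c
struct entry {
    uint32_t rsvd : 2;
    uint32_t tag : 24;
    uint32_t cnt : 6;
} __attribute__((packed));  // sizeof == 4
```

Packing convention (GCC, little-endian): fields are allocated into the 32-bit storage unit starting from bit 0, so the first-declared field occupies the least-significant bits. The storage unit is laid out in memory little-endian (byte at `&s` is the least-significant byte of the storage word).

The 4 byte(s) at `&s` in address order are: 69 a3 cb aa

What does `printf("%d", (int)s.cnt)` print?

[0]=0x69 [1]=0xa3 [2]=0xcb [3]=0xaa (little-endian) → word 0xaacba369
rsvd [0+:2] = (word>>0) & 0x3 = 1
tag [2+:24] = (word>>2) & 0xffffff = 11725018
cnt [26+:6] = (word>>26) & 0x3f = 42  ←

42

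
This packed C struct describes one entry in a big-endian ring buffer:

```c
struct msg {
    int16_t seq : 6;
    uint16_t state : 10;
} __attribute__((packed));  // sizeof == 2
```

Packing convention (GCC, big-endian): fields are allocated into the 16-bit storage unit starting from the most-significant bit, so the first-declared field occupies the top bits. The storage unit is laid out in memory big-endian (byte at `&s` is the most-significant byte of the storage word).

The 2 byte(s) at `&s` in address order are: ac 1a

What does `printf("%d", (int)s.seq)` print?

-21

[0]=0xac [1]=0x1a (big-endian) → word 0xac1a
seq [10+:6] = (word>>10) & 0x3f = 43  ←
state [0+:10] = (word>>0) & 0x3ff = 26
seq signed 6b, MSB=1: 43 - 64 = -21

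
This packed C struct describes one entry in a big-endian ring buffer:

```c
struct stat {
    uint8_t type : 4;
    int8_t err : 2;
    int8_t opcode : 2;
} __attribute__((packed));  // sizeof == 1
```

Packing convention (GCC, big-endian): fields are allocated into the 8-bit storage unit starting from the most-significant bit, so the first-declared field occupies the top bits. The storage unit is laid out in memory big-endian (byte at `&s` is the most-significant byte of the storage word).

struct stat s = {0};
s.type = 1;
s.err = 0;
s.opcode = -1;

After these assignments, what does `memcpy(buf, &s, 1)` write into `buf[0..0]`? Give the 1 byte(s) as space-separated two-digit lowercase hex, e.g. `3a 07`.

13

type (4b) val=1 bits=0x1 at bit 4: 0x10
err (2b) val=0 bits=0x0 at bit 2: 0x10
opcode (2b) val=-1 bits=0x3 at bit 0: 0x13
word = 0x13 → big-endian bytes:
  [0]=0x13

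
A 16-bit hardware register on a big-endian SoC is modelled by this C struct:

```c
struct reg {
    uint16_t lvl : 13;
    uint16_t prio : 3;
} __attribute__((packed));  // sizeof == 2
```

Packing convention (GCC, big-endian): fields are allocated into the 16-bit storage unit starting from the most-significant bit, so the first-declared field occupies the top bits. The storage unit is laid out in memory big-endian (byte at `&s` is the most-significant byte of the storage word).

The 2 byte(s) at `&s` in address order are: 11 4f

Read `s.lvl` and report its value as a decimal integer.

[0]=0x11 [1]=0x4f (big-endian) → word 0x114f
lvl:13 @ bit 3 → (0x114f>>3)&0x1fff = 0x229  ←
prio:3 @ bit 0 → (0x114f>>0)&0x7 = 0x7

553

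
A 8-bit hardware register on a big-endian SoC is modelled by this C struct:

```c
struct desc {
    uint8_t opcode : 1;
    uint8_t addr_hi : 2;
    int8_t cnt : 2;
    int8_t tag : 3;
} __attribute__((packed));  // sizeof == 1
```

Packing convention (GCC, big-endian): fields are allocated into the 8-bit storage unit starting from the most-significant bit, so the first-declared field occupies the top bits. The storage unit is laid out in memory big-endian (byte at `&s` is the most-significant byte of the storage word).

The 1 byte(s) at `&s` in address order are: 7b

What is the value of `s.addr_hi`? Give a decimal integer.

[0]=0x7b (big-endian) → word 0x7b
opcode:1 @ bit 7 → (0x7b>>7)&0x1 = 0x0
addr_hi:2 @ bit 5 → (0x7b>>5)&0x3 = 0x3  ←
cnt:2 @ bit 3 → (0x7b>>3)&0x3 = 0x3
tag:3 @ bit 0 → (0x7b>>0)&0x7 = 0x3

3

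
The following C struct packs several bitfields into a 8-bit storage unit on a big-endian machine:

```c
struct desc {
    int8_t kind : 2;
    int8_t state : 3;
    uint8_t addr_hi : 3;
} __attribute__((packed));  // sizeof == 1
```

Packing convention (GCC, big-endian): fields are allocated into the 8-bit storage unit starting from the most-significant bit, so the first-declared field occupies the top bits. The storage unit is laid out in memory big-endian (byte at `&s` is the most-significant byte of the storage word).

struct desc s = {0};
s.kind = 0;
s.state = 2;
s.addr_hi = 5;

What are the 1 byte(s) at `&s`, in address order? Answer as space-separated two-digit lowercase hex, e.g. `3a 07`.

15

kind:2 = 0 → 0x0 << 6 → word 0x00
state:3 = 2 → 0x2 << 3 → word 0x10
addr_hi:3 = 5 → 0x5 << 0 → word 0x15
word = 0x15 → big-endian bytes:
  [0]=0x15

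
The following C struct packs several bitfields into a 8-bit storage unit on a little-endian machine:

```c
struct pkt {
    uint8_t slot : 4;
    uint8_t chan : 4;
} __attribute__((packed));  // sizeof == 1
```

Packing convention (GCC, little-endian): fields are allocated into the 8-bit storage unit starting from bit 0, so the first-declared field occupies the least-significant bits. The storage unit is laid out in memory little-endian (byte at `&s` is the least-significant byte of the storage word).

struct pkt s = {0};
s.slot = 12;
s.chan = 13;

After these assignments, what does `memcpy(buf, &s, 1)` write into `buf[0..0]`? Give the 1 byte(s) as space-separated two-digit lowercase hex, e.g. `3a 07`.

dc

slot (4b) val=12 bits=0xc at bit 0: 0x0c
chan (4b) val=13 bits=0xd at bit 4: 0xdc
word = 0xdc → little-endian bytes:
  [0]=0xdc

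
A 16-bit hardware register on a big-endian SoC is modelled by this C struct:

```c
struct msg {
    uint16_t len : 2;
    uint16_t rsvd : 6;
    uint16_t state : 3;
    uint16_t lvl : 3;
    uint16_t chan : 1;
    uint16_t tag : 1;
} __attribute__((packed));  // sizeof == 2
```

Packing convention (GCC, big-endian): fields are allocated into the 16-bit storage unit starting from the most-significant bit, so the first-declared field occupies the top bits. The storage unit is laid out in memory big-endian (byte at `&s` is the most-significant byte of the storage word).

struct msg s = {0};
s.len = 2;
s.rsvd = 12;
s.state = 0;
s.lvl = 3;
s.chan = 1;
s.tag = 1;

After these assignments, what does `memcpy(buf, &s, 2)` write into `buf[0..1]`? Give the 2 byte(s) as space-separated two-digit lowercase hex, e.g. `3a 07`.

8c 0f

len (2b) val=2 bits=0x2 at bit 14: 0x8000
rsvd (6b) val=12 bits=0xc at bit 8: 0x8c00
state (3b) val=0 bits=0x0 at bit 5: 0x8c00
lvl (3b) val=3 bits=0x3 at bit 2: 0x8c0c
chan (1b) val=1 bits=0x1 at bit 1: 0x8c0e
tag (1b) val=1 bits=0x1 at bit 0: 0x8c0f
word = 0x8c0f → big-endian bytes:
  [0]=0x8c  [1]=0x0f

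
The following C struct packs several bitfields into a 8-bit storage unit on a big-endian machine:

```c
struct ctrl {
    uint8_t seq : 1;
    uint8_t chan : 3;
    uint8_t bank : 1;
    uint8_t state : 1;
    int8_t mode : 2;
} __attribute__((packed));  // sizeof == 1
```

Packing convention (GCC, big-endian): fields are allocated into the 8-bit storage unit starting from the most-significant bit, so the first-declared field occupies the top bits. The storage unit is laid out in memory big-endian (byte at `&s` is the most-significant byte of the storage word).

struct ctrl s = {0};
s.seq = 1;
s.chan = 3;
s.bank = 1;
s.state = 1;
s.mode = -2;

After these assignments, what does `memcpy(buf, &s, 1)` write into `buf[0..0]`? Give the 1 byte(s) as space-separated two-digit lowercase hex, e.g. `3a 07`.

[7+:1] seq=1 & 0x1 = 0x1; word=0x80
[4+:3] chan=3 & 0x7 = 0x3; word=0xb0
[3+:1] bank=1 & 0x1 = 0x1; word=0xb8
[2+:1] state=1 & 0x1 = 0x1; word=0xbc
[0+:2] mode=-2 & 0x3 = 0x2; word=0xbe
word = 0xbe → big-endian bytes:
  [0]=0xbe

be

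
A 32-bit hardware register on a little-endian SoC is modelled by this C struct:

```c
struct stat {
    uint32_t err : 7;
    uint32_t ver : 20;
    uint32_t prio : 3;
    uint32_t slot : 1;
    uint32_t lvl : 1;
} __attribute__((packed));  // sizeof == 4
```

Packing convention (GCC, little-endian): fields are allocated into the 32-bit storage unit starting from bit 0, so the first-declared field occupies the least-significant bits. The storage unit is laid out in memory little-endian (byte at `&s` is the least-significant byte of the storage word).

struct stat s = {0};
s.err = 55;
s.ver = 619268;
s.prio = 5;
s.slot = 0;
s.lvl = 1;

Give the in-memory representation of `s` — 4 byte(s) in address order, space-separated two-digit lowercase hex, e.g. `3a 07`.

err:7 = 55 → 0x37 << 0 → word 0x00000037
ver:20 = 619268 → 0x97304 << 7 → word 0x04b98237
prio:3 = 5 → 0x5 << 27 → word 0x2cb98237
slot:1 = 0 → 0x0 << 30 → word 0x2cb98237
lvl:1 = 1 → 0x1 << 31 → word 0xacb98237
word = 0xacb98237 → little-endian bytes:
  [0]=0x37  [1]=0x82  [2]=0xb9  [3]=0xac

37 82 b9 ac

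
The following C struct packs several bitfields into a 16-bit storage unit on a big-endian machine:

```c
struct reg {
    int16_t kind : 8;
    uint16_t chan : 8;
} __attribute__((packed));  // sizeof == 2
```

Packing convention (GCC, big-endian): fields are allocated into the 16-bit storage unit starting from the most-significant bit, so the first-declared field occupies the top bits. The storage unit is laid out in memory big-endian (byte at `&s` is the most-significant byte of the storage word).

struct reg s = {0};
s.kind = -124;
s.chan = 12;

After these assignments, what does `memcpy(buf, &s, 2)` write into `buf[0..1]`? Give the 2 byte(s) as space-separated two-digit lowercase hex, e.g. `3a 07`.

kind:8 = -124 → 0x84 << 8 → word 0x8400
chan:8 = 12 → 0xc << 0 → word 0x840c
word = 0x840c → big-endian bytes:
  [0]=0x84  [1]=0x0c

84 0c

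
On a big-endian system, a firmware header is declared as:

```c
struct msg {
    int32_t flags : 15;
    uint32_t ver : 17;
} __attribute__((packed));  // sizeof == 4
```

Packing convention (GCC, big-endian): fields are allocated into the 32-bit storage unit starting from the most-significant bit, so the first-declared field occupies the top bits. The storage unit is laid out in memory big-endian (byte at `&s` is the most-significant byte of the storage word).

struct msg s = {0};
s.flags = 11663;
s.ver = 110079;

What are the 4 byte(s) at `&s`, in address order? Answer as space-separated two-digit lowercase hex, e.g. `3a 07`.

5b 1f ad ff

flags:15 = 11663 → 0x2d8f << 17 → word 0x5b1e0000
ver:17 = 110079 → 0x1adff << 0 → word 0x5b1fadff
word = 0x5b1fadff → big-endian bytes:
  [0]=0x5b  [1]=0x1f  [2]=0xad  [3]=0xff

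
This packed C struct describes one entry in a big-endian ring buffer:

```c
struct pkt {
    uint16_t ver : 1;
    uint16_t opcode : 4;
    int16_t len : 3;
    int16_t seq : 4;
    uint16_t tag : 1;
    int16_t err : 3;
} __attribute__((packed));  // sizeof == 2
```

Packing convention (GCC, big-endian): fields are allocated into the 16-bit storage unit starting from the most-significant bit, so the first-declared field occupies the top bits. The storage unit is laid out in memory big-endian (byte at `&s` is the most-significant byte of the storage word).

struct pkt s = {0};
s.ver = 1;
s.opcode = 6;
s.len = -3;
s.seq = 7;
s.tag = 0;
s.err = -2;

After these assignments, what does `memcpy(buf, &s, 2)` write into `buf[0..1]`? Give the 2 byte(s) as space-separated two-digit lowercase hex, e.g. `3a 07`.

ver:1 = 1 → 0x1 << 15 → word 0x8000
opcode:4 = 6 → 0x6 << 11 → word 0xb000
len:3 = -3 → 0x5 << 8 → word 0xb500
seq:4 = 7 → 0x7 << 4 → word 0xb570
tag:1 = 0 → 0x0 << 3 → word 0xb570
err:3 = -2 → 0x6 << 0 → word 0xb576
word = 0xb576 → big-endian bytes:
  [0]=0xb5  [1]=0x76

b5 76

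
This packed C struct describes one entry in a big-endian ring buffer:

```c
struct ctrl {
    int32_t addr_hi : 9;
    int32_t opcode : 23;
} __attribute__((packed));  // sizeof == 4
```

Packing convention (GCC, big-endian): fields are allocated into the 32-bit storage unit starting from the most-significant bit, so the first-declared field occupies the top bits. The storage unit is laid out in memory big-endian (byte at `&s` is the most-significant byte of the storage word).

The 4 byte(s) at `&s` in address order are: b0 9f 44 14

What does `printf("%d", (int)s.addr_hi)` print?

-159

[0]=0xb0 [1]=0x9f [2]=0x44 [3]=0x14 (big-endian) → word 0xb09f4414
addr_hi:9 @ bit 23 → (0xb09f4414>>23)&0x1ff = 0x161  ←
opcode:23 @ bit 0 → (0xb09f4414>>0)&0x7fffff = 0x1f4414
addr_hi signed 9b, MSB=1: 353 - 512 = -159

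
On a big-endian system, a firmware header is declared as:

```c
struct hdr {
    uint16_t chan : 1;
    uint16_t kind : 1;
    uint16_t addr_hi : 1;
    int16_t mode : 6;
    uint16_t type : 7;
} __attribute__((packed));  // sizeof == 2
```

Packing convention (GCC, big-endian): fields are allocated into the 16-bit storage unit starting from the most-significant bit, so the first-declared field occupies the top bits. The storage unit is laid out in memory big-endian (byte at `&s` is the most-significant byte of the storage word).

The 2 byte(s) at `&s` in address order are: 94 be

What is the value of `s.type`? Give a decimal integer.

[0]=0x94 [1]=0xbe (big-endian) → word 0x94be
chan [15+:1] = (word>>15) & 0x1 = 1
kind [14+:1] = (word>>14) & 0x1 = 0
addr_hi [13+:1] = (word>>13) & 0x1 = 0
mode [7+:6] = (word>>7) & 0x3f = 41
type [0+:7] = (word>>0) & 0x7f = 62  ←

62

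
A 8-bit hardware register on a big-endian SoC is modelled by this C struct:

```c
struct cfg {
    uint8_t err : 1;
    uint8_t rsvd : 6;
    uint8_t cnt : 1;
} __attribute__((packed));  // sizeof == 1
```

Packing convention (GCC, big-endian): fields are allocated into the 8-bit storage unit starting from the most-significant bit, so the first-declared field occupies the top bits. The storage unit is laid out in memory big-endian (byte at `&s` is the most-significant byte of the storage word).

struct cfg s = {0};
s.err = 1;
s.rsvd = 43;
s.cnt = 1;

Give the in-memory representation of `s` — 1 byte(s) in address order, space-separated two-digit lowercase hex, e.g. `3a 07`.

err (1b) val=1 bits=0x1 at bit 7: 0x80
rsvd (6b) val=43 bits=0x2b at bit 1: 0xd6
cnt (1b) val=1 bits=0x1 at bit 0: 0xd7
word = 0xd7 → big-endian bytes:
  [0]=0xd7

d7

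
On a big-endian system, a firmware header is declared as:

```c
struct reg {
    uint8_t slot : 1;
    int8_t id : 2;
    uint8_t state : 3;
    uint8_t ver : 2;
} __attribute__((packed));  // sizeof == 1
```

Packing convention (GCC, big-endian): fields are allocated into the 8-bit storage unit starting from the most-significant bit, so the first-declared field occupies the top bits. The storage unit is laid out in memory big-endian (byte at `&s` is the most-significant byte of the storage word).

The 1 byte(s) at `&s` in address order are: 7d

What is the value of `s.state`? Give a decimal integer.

7

[0]=0x7d (big-endian) → word 0x7d
slot [7+:1] = (word>>7) & 0x1 = 0
id [5+:2] = (word>>5) & 0x3 = 3
state [2+:3] = (word>>2) & 0x7 = 7  ←
ver [0+:2] = (word>>0) & 0x3 = 1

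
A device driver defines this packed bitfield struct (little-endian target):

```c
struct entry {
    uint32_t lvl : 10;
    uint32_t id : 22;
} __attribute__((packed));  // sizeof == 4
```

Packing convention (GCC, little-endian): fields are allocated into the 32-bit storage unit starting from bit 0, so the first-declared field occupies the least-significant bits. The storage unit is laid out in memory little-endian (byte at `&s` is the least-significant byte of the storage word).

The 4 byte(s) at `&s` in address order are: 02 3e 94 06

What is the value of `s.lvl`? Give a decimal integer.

[0]=0x02 [1]=0x3e [2]=0x94 [3]=0x06 (little-endian) → word 0x06943e02
lvl:10 @ bit 0 → (0x06943e02>>0)&0x3ff = 0x202  ←
id:22 @ bit 10 → (0x06943e02>>10)&0x3fffff = 0x1a50f

514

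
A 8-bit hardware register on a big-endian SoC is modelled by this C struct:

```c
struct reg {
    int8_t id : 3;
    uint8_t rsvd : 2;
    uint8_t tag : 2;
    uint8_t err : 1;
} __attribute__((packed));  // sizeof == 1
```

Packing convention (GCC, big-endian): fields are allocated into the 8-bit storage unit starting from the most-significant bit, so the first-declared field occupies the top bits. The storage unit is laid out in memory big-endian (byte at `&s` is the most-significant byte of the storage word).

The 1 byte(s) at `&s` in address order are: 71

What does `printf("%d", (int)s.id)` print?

[0]=0x71 (big-endian) → word 0x71
id:3 @ bit 5 → (0x71>>5)&0x7 = 0x3  ←
rsvd:2 @ bit 3 → (0x71>>3)&0x3 = 0x2
tag:2 @ bit 1 → (0x71>>1)&0x3 = 0x0
err:1 @ bit 0 → (0x71>>0)&0x1 = 0x1
id signed 3b, MSB=0: value = 3

3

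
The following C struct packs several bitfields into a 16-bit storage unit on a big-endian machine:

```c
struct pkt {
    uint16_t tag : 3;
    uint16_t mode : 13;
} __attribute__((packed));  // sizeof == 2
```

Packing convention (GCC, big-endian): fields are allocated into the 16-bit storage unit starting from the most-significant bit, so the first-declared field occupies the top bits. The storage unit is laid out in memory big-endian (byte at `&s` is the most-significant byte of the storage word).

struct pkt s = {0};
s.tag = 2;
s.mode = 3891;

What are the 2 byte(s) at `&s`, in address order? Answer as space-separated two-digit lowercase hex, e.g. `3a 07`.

tag:3 = 2 → 0x2 << 13 → word 0x4000
mode:13 = 3891 → 0xf33 << 0 → word 0x4f33
word = 0x4f33 → big-endian bytes:
  [0]=0x4f  [1]=0x33

4f 33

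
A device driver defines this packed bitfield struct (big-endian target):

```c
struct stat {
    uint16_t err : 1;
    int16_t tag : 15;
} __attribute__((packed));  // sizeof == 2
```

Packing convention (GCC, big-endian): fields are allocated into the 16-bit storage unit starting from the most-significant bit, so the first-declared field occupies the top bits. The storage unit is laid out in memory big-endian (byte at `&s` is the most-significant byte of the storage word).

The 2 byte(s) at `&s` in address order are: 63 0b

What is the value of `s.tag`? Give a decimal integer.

-7413

[0]=0x63 [1]=0x0b (big-endian) → word 0x630b
err:1 @ bit 15 → (0x630b>>15)&0x1 = 0x0
tag:15 @ bit 0 → (0x630b>>0)&0x7fff = 0x630b  ←
tag signed 15b, MSB=1: 25355 - 32768 = -7413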